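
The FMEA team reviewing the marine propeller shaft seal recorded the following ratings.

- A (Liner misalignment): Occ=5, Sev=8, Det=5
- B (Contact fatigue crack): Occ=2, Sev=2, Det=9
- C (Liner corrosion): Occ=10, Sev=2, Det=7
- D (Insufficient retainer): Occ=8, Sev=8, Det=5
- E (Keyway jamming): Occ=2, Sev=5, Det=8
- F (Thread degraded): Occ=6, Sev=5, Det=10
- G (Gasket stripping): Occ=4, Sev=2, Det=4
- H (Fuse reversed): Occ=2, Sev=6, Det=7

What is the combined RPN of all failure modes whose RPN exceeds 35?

RPN = Severity × Occurrence × Detection:
  A: 8 × 5 × 5 = 200
  B: 2 × 2 × 9 = 36
  C: 2 × 10 × 7 = 140
  D: 8 × 8 × 5 = 320
  E: 5 × 2 × 8 = 80
  F: 5 × 6 × 10 = 300
  G: 2 × 4 × 4 = 32
  H: 6 × 2 × 7 = 84
RPN > 35: A (200), B (36), C (140), D (320), E (80), F (300), H (84).
Sum: 200 + 36 + 140 + 320 + 80 + 300 + 84 = 1160.

1160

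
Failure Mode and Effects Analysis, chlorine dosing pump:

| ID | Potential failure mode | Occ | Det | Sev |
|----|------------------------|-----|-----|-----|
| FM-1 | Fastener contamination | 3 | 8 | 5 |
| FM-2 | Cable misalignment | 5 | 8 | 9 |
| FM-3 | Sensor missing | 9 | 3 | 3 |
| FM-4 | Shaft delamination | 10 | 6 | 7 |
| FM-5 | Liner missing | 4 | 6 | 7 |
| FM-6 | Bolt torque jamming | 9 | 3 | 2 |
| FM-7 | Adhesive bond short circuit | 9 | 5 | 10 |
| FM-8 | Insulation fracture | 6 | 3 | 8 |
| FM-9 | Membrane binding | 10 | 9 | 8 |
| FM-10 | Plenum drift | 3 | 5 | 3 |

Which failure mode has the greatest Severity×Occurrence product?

Criticality = Severity × Occurrence:
  FM-1: 5 × 3 = 15
  FM-2: 9 × 5 = 45
  FM-3: 3 × 9 = 27
  FM-4: 7 × 10 = 70
  FM-5: 7 × 4 = 28
  FM-6: 2 × 9 = 18
  FM-7: 10 × 9 = 90
  FM-8: 8 × 6 = 48
  FM-9: 8 × 10 = 80
  FM-10: 3 × 3 = 9
Highest criticality is 90 → FM-7.

FM-7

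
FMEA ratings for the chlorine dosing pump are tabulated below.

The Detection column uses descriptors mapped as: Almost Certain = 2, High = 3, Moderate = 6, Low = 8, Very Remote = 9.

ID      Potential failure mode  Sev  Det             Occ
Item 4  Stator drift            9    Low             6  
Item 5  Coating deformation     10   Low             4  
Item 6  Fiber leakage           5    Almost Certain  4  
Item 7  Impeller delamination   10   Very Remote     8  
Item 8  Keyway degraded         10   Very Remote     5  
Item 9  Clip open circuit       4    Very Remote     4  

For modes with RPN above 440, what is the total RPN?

RPN = Severity × Occurrence × Detection:
  Item 4: 9 × 6 × 8 = 432
  Item 5: 10 × 4 × 8 = 320
  Item 6: 5 × 4 × 2 = 40
  Item 7: 10 × 8 × 9 = 720
  Item 8: 10 × 5 × 9 = 450
  Item 9: 4 × 4 × 9 = 144
RPN > 440: Item 7 (720), Item 8 (450).
Sum: 720 + 450 = 1170.

1170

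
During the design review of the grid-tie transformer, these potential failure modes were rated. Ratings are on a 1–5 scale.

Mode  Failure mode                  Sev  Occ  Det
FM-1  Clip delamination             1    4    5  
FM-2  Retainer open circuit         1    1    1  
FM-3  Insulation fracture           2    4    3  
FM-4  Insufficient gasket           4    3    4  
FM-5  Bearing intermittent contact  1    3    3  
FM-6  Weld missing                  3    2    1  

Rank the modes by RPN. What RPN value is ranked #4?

RPN = Severity × Occurrence × Detection:
  FM-1: 1 × 4 × 5 = 20
  FM-2: 1 × 1 × 1 = 1
  FM-3: 2 × 4 × 3 = 24
  FM-4: 4 × 3 × 4 = 48
  FM-5: 1 × 3 × 3 = 9
  FM-6: 3 × 2 × 1 = 6
Sorted descending: 48, 24, 20, 9, 6, 1.
The fourth-highest RPN is 9 (FM-5).

9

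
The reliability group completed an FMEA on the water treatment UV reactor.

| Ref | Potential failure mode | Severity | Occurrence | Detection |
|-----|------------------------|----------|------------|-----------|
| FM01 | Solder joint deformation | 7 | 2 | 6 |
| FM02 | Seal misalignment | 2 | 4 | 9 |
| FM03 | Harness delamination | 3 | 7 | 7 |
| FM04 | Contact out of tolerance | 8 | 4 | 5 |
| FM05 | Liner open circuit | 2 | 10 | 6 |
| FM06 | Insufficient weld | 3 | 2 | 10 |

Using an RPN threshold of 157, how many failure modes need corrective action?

RPN = Severity × Occurrence × Detection:
  FM01: 7 × 2 × 6 = 84
  FM02: 2 × 4 × 9 = 72
  FM03: 3 × 7 × 7 = 147
  FM04: 8 × 4 × 5 = 160
  FM05: 2 × 10 × 6 = 120
  FM06: 3 × 2 × 10 = 60
Modes with RPN ≥ 157: FM04 (160) → 1.

1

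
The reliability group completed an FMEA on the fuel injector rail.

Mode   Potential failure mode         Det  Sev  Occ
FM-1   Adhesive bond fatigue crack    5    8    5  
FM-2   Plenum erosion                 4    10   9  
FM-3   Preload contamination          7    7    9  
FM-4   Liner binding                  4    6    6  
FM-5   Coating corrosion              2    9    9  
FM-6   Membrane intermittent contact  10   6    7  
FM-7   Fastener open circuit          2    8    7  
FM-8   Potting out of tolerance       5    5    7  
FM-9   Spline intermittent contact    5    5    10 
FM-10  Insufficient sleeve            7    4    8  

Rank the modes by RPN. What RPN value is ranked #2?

RPN = Severity × Occurrence × Detection:
  FM-1: 8 × 5 × 5 = 200
  FM-2: 10 × 9 × 4 = 360
  FM-3: 7 × 9 × 7 = 441
  FM-4: 6 × 6 × 4 = 144
  FM-5: 9 × 9 × 2 = 162
  FM-6: 6 × 7 × 10 = 420
  FM-7: 8 × 7 × 2 = 112
  FM-8: 5 × 7 × 5 = 175
  FM-9: 5 × 10 × 5 = 250
  FM-10: 4 × 8 × 7 = 224
Sorted descending: 441, 420, 360, 250, 224, 200, 175, 162, 144, 112.
The second-highest RPN is 420 (FM-6).

420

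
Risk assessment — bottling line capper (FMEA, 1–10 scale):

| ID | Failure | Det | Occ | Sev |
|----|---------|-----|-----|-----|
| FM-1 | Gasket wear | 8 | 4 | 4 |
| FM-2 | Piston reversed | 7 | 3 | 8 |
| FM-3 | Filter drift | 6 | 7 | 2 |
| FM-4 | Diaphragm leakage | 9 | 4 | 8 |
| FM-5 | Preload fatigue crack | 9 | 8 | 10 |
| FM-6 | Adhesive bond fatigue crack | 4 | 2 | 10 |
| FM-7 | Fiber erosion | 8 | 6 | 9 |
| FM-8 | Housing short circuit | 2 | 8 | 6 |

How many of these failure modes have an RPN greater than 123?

RPN = Severity × Occurrence × Detection:
  FM-1: 4 × 4 × 8 = 128
  FM-2: 8 × 3 × 7 = 168
  FM-3: 2 × 7 × 6 = 84
  FM-4: 8 × 4 × 9 = 288
  FM-5: 10 × 8 × 9 = 720
  FM-6: 10 × 2 × 4 = 80
  FM-7: 9 × 6 × 8 = 432
  FM-8: 6 × 8 × 2 = 96
Modes with RPN > 123: FM-1 (128), FM-2 (168), FM-4 (288), FM-5 (720), FM-7 (432) → 5.

5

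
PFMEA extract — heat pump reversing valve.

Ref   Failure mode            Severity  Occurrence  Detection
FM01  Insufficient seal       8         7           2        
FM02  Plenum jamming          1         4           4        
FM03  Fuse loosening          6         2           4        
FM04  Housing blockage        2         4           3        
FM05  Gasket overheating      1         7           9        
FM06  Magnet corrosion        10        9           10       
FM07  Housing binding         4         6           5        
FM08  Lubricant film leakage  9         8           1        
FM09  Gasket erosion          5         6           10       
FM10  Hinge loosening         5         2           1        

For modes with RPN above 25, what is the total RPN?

RPN = Severity × Occurrence × Detection:
  FM01: 8 × 7 × 2 = 112
  FM02: 1 × 4 × 4 = 16
  FM03: 6 × 2 × 4 = 48
  FM04: 2 × 4 × 3 = 24
  FM05: 1 × 7 × 9 = 63
  FM06: 10 × 9 × 10 = 900
  FM07: 4 × 6 × 5 = 120
  FM08: 9 × 8 × 1 = 72
  FM09: 5 × 6 × 10 = 300
  FM10: 5 × 2 × 1 = 10
RPN > 25: FM01 (112), FM03 (48), FM05 (63), FM06 (900), FM07 (120), FM08 (72), FM09 (300).
Sum: 112 + 48 + 63 + 900 + 120 + 72 + 300 = 1615.

1615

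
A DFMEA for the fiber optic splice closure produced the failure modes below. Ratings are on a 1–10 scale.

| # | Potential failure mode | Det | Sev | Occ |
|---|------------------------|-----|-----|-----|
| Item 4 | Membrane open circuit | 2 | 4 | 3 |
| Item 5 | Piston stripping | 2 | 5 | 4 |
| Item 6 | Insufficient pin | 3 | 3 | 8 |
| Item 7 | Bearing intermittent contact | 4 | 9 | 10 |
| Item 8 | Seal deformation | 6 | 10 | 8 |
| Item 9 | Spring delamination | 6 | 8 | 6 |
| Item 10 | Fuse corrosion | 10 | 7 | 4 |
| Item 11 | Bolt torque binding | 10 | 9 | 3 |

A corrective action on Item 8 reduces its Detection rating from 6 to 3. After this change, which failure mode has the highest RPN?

RPN = Severity × Occurrence × Detection:
  Item 4: 4 × 3 × 2 = 24
  Item 5: 5 × 4 × 2 = 40
  Item 6: 3 × 8 × 3 = 72
  Item 7: 9 × 10 × 4 = 360
  Item 8: 10 × 8 × 6 = 480
  Item 9: 8 × 6 × 6 = 288
  Item 10: 7 × 4 × 10 = 280
  Item 11: 9 × 3 × 10 = 270
After action: Item 8 → 10 × 8 × 3 = 240.
Revised RPNs: Item 7=360, Item 9=288, Item 10=280, Item 11=270, Item 8=240, Item 6=72, Item 5=40, Item 4=24.
Highest is now Item 7 (360).

Item 7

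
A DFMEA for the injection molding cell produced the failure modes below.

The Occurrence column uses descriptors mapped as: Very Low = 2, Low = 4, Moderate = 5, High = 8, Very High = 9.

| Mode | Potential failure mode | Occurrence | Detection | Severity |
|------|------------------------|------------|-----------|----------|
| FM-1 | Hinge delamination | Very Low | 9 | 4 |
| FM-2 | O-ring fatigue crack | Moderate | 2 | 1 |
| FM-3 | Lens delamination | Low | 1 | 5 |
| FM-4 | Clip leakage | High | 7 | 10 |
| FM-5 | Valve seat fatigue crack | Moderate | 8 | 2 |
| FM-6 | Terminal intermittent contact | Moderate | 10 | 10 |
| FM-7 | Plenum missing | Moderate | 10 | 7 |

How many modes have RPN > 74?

4

RPN = Severity × Occurrence × Detection:
  FM-1: 4 × 2 × 9 = 72
  FM-2: 1 × 5 × 2 = 10
  FM-3: 5 × 4 × 1 = 20
  FM-4: 10 × 8 × 7 = 560
  FM-5: 2 × 5 × 8 = 80
  FM-6: 10 × 5 × 10 = 500
  FM-7: 7 × 5 × 10 = 350
Modes with RPN > 74: FM-4 (560), FM-5 (80), FM-6 (500), FM-7 (350) → 4.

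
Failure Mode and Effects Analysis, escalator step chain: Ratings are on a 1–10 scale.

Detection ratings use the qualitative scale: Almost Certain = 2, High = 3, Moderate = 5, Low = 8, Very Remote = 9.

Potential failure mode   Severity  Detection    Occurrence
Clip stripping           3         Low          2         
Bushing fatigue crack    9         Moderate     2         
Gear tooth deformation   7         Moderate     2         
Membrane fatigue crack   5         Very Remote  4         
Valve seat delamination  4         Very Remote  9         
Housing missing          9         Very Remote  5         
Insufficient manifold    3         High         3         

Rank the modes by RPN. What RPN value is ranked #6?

RPN = Severity × Occurrence × Detection:
  Clip stripping: 3 × 2 × 8 = 48
  Bushing fatigue crack: 9 × 2 × 5 = 90
  Gear tooth deformation: 7 × 2 × 5 = 70
  Membrane fatigue crack: 5 × 4 × 9 = 180
  Valve seat delamination: 4 × 9 × 9 = 324
  Housing missing: 9 × 5 × 9 = 405
  Insufficient manifold: 3 × 3 × 3 = 27
Sorted descending: 405, 324, 180, 90, 70, 48, 27.
The sixth-highest RPN is 48 (Clip stripping).

48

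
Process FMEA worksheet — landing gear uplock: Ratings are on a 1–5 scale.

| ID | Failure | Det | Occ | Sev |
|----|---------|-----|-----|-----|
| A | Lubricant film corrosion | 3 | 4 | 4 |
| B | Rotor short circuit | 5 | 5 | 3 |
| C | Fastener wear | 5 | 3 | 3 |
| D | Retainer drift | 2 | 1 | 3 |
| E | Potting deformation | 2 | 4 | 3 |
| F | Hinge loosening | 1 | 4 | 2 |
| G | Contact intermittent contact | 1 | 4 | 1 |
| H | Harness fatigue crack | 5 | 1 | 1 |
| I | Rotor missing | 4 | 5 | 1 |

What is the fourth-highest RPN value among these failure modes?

RPN = Severity × Occurrence × Detection:
  A: 4 × 4 × 3 = 48
  B: 3 × 5 × 5 = 75
  C: 3 × 3 × 5 = 45
  D: 3 × 1 × 2 = 6
  E: 3 × 4 × 2 = 24
  F: 2 × 4 × 1 = 8
  G: 1 × 4 × 1 = 4
  H: 1 × 1 × 5 = 5
  I: 1 × 5 × 4 = 20
Sorted descending: 75, 48, 45, 24, 20, 8, 6, 5, 4.
The fourth-highest RPN is 24 (E).

24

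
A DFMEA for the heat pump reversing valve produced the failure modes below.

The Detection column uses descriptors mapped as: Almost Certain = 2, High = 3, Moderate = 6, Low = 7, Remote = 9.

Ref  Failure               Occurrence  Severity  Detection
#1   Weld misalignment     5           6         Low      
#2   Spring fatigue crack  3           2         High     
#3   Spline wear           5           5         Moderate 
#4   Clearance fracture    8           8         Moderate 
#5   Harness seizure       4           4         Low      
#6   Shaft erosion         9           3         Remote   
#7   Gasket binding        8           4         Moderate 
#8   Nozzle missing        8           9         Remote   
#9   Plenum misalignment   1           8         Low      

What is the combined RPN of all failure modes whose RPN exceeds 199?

1485

RPN = Severity × Occurrence × Detection:
  #1: 6 × 5 × 7 = 210
  #2: 2 × 3 × 3 = 18
  #3: 5 × 5 × 6 = 150
  #4: 8 × 8 × 6 = 384
  #5: 4 × 4 × 7 = 112
  #6: 3 × 9 × 9 = 243
  #7: 4 × 8 × 6 = 192
  #8: 9 × 8 × 9 = 648
  #9: 8 × 1 × 7 = 56
RPN > 199: #1 (210), #4 (384), #6 (243), #8 (648).
Sum: 210 + 384 + 243 + 648 = 1485.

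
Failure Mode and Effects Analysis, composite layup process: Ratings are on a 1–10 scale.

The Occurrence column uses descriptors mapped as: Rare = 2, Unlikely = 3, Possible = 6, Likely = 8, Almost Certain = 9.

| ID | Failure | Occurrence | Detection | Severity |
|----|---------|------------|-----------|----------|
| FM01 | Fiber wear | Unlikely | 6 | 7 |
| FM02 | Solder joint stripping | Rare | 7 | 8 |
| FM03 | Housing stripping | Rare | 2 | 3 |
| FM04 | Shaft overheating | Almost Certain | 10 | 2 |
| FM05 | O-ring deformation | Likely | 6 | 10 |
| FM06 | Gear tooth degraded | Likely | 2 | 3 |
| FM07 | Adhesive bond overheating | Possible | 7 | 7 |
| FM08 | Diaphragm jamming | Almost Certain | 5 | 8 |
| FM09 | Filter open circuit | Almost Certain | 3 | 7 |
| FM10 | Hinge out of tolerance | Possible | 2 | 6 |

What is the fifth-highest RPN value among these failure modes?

180

RPN = Severity × Occurrence × Detection:
  FM01: 7 × 3 × 6 = 126
  FM02: 8 × 2 × 7 = 112
  FM03: 3 × 2 × 2 = 12
  FM04: 2 × 9 × 10 = 180
  FM05: 10 × 8 × 6 = 480
  FM06: 3 × 8 × 2 = 48
  FM07: 7 × 6 × 7 = 294
  FM08: 8 × 9 × 5 = 360
  FM09: 7 × 9 × 3 = 189
  FM10: 6 × 6 × 2 = 72
Sorted descending: 480, 360, 294, 189, 180, 126, 112, 72, 48, 12.
The fifth-highest RPN is 180 (FM04).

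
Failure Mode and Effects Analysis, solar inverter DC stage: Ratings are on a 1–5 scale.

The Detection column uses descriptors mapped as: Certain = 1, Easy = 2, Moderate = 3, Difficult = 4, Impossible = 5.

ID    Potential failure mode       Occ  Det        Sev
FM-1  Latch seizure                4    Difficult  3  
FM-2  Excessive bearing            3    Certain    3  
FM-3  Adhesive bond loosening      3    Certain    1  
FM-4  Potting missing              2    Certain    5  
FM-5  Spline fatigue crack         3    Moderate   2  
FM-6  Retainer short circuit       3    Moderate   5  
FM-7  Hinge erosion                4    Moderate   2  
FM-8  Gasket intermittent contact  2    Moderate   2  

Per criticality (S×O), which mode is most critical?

Criticality = Severity × Occurrence:
  FM-1: 3 × 4 = 12
  FM-2: 3 × 3 = 9
  FM-3: 1 × 3 = 3
  FM-4: 5 × 2 = 10
  FM-5: 2 × 3 = 6
  FM-6: 5 × 3 = 15
  FM-7: 2 × 4 = 8
  FM-8: 2 × 2 = 4
Highest criticality is 15 → FM-6.

FM-6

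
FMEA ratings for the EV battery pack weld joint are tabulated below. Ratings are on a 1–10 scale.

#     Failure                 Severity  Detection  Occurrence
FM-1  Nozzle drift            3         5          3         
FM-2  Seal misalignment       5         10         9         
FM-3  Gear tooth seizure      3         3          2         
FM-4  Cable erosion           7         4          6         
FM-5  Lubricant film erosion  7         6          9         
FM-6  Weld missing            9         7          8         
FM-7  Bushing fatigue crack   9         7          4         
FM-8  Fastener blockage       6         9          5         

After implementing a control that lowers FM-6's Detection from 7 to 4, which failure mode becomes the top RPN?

FM-2

RPN = Severity × Occurrence × Detection:
  FM-1: 3 × 3 × 5 = 45
  FM-2: 5 × 9 × 10 = 450
  FM-3: 3 × 2 × 3 = 18
  FM-4: 7 × 6 × 4 = 168
  FM-5: 7 × 9 × 6 = 378
  FM-6: 9 × 8 × 7 = 504
  FM-7: 9 × 4 × 7 = 252
  FM-8: 6 × 5 × 9 = 270
After action: FM-6 → 9 × 8 × 4 = 288.
Revised RPNs: FM-2=450, FM-5=378, FM-6=288, FM-8=270, FM-7=252, FM-4=168, FM-1=45, FM-3=18.
Highest is now FM-2 (450).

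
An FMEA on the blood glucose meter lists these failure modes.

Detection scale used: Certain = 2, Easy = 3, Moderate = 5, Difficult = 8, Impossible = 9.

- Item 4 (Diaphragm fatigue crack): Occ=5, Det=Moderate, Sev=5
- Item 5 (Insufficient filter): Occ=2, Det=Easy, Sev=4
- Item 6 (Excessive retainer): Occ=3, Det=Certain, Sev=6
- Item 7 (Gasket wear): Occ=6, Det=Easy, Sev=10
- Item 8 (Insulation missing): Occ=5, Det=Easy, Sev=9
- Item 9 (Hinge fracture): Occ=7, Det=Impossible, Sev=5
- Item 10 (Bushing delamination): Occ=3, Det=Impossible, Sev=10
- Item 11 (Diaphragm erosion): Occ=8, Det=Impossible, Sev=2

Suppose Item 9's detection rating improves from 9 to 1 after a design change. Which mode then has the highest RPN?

Item 10

RPN = Severity × Occurrence × Detection:
  Item 4: 5 × 5 × 5 = 125
  Item 5: 4 × 2 × 3 = 24
  Item 6: 6 × 3 × 2 = 36
  Item 7: 10 × 6 × 3 = 180
  Item 8: 9 × 5 × 3 = 135
  Item 9: 5 × 7 × 9 = 315
  Item 10: 10 × 3 × 9 = 270
  Item 11: 2 × 8 × 9 = 144
After action: Item 9 → 5 × 7 × 1 = 35.
Revised RPNs: Item 10=270, Item 7=180, Item 11=144, Item 8=135, Item 4=125, Item 6=36, Item 9=35, Item 5=24.
Highest is now Item 10 (270).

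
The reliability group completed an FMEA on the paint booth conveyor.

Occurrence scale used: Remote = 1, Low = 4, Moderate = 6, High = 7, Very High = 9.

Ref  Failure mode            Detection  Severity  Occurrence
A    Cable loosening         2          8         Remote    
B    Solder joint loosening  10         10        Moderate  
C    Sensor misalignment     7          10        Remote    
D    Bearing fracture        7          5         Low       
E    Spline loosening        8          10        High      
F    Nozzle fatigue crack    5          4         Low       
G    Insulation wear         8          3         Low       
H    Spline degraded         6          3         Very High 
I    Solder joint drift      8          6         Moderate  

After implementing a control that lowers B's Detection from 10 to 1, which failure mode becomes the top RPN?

RPN = Severity × Occurrence × Detection:
  A: 8 × 1 × 2 = 16
  B: 10 × 6 × 10 = 600
  C: 10 × 1 × 7 = 70
  D: 5 × 4 × 7 = 140
  E: 10 × 7 × 8 = 560
  F: 4 × 4 × 5 = 80
  G: 3 × 4 × 8 = 96
  H: 3 × 9 × 6 = 162
  I: 6 × 6 × 8 = 288
After action: B → 10 × 6 × 1 = 60.
Revised RPNs: E=560, I=288, H=162, D=140, G=96, F=80, C=70, B=60, A=16.
Highest is now E (560).

E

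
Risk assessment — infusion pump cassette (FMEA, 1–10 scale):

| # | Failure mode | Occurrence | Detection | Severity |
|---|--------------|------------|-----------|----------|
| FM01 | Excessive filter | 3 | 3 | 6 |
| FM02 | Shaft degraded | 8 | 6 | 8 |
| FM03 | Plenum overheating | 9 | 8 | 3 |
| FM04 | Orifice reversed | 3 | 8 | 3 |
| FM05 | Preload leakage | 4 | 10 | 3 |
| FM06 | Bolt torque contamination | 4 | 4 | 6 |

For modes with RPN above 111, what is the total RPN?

RPN = Severity × Occurrence × Detection:
  FM01: 6 × 3 × 3 = 54
  FM02: 8 × 8 × 6 = 384
  FM03: 3 × 9 × 8 = 216
  FM04: 3 × 3 × 8 = 72
  FM05: 3 × 4 × 10 = 120
  FM06: 6 × 4 × 4 = 96
RPN > 111: FM02 (384), FM03 (216), FM05 (120).
Sum: 384 + 216 + 120 = 720.

720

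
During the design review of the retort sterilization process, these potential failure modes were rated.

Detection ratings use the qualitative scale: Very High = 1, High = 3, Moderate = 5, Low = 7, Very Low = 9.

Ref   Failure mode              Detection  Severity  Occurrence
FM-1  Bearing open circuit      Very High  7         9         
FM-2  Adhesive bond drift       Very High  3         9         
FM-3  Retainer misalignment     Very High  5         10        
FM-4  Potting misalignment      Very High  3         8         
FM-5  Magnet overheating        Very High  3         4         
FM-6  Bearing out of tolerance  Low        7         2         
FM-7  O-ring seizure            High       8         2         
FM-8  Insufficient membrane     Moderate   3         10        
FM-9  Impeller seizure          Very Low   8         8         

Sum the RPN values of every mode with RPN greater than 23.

1036

RPN = Severity × Occurrence × Detection:
  FM-1: 7 × 9 × 1 = 63
  FM-2: 3 × 9 × 1 = 27
  FM-3: 5 × 10 × 1 = 50
  FM-4: 3 × 8 × 1 = 24
  FM-5: 3 × 4 × 1 = 12
  FM-6: 7 × 2 × 7 = 98
  FM-7: 8 × 2 × 3 = 48
  FM-8: 3 × 10 × 5 = 150
  FM-9: 8 × 8 × 9 = 576
RPN > 23: FM-1 (63), FM-2 (27), FM-3 (50), FM-4 (24), FM-6 (98), FM-7 (48), FM-8 (150), FM-9 (576).
Sum: 63 + 27 + 50 + 24 + 98 + 48 + 150 + 576 = 1036.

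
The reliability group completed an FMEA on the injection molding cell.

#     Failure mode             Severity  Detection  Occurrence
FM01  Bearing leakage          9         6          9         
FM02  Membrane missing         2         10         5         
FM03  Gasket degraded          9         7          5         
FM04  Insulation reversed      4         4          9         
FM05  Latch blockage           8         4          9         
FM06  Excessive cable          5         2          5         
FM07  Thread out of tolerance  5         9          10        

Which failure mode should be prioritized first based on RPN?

RPN = Severity × Occurrence × Detection:
  FM01: 9 × 9 × 6 = 486
  FM02: 2 × 5 × 10 = 100
  FM03: 9 × 5 × 7 = 315
  FM04: 4 × 9 × 4 = 144
  FM05: 8 × 9 × 4 = 288
  FM06: 5 × 5 × 2 = 50
  FM07: 5 × 10 × 9 = 450
Highest RPN is 486 → FM01.

FM01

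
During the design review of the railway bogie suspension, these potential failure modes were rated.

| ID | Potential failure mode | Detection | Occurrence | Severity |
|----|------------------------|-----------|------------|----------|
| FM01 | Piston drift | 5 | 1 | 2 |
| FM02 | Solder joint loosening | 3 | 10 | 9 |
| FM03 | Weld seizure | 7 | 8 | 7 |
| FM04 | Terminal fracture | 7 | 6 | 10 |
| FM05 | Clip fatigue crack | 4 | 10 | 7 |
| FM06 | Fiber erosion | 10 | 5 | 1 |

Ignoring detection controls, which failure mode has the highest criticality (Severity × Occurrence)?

FM02

Criticality = Severity × Occurrence:
  FM01: 2 × 1 = 2
  FM02: 9 × 10 = 90
  FM03: 7 × 8 = 56
  FM04: 10 × 6 = 60
  FM05: 7 × 10 = 70
  FM06: 1 × 5 = 5
Highest criticality is 90 → FM02.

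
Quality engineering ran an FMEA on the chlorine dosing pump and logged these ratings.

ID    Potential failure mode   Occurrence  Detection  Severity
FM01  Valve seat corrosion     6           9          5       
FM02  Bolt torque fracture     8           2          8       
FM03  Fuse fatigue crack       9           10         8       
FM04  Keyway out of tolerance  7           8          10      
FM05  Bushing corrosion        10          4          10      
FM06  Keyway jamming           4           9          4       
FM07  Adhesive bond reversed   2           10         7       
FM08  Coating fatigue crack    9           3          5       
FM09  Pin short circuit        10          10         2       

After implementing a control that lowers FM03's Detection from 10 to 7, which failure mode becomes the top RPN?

FM04

RPN = Severity × Occurrence × Detection:
  FM01: 5 × 6 × 9 = 270
  FM02: 8 × 8 × 2 = 128
  FM03: 8 × 9 × 10 = 720
  FM04: 10 × 7 × 8 = 560
  FM05: 10 × 10 × 4 = 400
  FM06: 4 × 4 × 9 = 144
  FM07: 7 × 2 × 10 = 140
  FM08: 5 × 9 × 3 = 135
  FM09: 2 × 10 × 10 = 200
After action: FM03 → 8 × 9 × 7 = 504.
Revised RPNs: FM04=560, FM03=504, FM05=400, FM01=270, FM09=200, FM06=144, FM07=140, FM08=135, FM02=128.
Highest is now FM04 (560).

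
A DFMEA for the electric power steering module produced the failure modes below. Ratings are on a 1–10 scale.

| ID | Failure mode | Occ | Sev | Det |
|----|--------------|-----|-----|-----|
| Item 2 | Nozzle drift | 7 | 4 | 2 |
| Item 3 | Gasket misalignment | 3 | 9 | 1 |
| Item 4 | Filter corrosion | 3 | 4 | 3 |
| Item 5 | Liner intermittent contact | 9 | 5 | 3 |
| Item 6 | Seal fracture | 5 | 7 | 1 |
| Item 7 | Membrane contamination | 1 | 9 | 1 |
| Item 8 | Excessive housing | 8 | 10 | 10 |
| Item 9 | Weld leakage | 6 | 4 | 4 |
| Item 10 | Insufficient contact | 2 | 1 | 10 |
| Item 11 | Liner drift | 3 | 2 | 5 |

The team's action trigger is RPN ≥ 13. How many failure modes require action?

RPN = Severity × Occurrence × Detection:
  Item 2: 4 × 7 × 2 = 56
  Item 3: 9 × 3 × 1 = 27
  Item 4: 4 × 3 × 3 = 36
  Item 5: 5 × 9 × 3 = 135
  Item 6: 7 × 5 × 1 = 35
  Item 7: 9 × 1 × 1 = 9
  Item 8: 10 × 8 × 10 = 800
  Item 9: 4 × 6 × 4 = 96
  Item 10: 1 × 2 × 10 = 20
  Item 11: 2 × 3 × 5 = 30
Modes with RPN ≥ 13: Item 2 (56), Item 3 (27), Item 4 (36), Item 5 (135), Item 6 (35), Item 8 (800), Item 9 (96), Item 10 (20), Item 11 (30) → 9.

9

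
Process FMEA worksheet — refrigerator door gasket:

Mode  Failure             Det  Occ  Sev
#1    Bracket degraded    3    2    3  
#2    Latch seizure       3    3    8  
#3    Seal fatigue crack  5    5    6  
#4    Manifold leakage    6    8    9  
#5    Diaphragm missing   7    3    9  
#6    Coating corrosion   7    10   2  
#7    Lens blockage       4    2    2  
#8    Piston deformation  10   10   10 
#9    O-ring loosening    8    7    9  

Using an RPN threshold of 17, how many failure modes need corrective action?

RPN = Severity × Occurrence × Detection:
  #1: 3 × 2 × 3 = 18
  #2: 8 × 3 × 3 = 72
  #3: 6 × 5 × 5 = 150
  #4: 9 × 8 × 6 = 432
  #5: 9 × 3 × 7 = 189
  #6: 2 × 10 × 7 = 140
  #7: 2 × 2 × 4 = 16
  #8: 10 × 10 × 10 = 1000
  #9: 9 × 7 × 8 = 504
Modes with RPN ≥ 17: #1 (18), #2 (72), #3 (150), #4 (432), #5 (189), #6 (140), #8 (1000), #9 (504) → 8.

8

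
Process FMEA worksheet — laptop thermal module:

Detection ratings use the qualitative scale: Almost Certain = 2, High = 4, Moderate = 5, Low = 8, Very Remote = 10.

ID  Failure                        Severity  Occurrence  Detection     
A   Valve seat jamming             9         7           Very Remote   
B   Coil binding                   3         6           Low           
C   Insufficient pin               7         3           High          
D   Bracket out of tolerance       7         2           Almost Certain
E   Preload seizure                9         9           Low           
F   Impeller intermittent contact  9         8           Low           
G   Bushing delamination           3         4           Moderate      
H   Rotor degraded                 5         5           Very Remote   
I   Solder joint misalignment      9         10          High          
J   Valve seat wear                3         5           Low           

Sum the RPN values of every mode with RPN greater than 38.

RPN = Severity × Occurrence × Detection:
  A: 9 × 7 × 10 = 630
  B: 3 × 6 × 8 = 144
  C: 7 × 3 × 4 = 84
  D: 7 × 2 × 2 = 28
  E: 9 × 9 × 8 = 648
  F: 9 × 8 × 8 = 576
  G: 3 × 4 × 5 = 60
  H: 5 × 5 × 10 = 250
  I: 9 × 10 × 4 = 360
  J: 3 × 5 × 8 = 120
RPN > 38: A (630), B (144), C (84), E (648), F (576), G (60), H (250), I (360), J (120).
Sum: 630 + 144 + 84 + 648 + 576 + 60 + 250 + 360 + 120 = 2872.

2872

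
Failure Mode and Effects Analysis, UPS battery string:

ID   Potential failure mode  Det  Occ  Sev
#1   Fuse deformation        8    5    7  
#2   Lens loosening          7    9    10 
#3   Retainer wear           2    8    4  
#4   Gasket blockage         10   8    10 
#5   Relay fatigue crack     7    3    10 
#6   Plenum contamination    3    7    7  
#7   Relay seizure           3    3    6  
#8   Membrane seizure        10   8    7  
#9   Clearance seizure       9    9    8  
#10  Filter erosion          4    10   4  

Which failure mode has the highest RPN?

RPN = Severity × Occurrence × Detection:
  #1: 7 × 5 × 8 = 280
  #2: 10 × 9 × 7 = 630
  #3: 4 × 8 × 2 = 64
  #4: 10 × 8 × 10 = 800
  #5: 10 × 3 × 7 = 210
  #6: 7 × 7 × 3 = 147
  #7: 6 × 3 × 3 = 54
  #8: 7 × 8 × 10 = 560
  #9: 8 × 9 × 9 = 648
  #10: 4 × 10 × 4 = 160
Highest RPN is 800 → #4.

#4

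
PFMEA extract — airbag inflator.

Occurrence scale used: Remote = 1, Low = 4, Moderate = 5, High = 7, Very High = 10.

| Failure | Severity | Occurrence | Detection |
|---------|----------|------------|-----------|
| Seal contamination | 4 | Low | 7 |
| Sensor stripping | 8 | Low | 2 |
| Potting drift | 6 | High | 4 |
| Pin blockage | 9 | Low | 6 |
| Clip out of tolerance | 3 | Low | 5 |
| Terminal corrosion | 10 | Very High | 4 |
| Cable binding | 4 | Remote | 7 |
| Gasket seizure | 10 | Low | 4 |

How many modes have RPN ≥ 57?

RPN = Severity × Occurrence × Detection:
  Seal contamination: 4 × 4 × 7 = 112
  Sensor stripping: 8 × 4 × 2 = 64
  Potting drift: 6 × 7 × 4 = 168
  Pin blockage: 9 × 4 × 6 = 216
  Clip out of tolerance: 3 × 4 × 5 = 60
  Terminal corrosion: 10 × 10 × 4 = 400
  Cable binding: 4 × 1 × 7 = 28
  Gasket seizure: 10 × 4 × 4 = 160
Modes with RPN ≥ 57: Seal contamination (112), Sensor stripping (64), Potting drift (168), Pin blockage (216), Clip out of tolerance (60), Terminal corrosion (400), Gasket seizure (160) → 7.

7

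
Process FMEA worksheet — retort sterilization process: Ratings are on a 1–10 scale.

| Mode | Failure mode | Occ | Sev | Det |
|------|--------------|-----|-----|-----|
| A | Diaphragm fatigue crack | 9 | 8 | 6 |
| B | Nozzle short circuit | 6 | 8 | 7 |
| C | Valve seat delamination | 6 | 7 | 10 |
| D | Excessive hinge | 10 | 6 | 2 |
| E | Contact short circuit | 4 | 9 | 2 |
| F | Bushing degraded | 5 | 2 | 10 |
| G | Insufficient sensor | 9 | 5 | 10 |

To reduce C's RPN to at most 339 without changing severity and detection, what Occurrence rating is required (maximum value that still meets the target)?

4

C: S=7, O=6, D=10 → current RPN = 420.
Fixed product = 70. Need 70 × O ≤ 339, so O ≤ 339/70 = 4.84.
Maximum integer Occurrence rating = 4 (gives RPN 280; O=5 would give 350 > 339).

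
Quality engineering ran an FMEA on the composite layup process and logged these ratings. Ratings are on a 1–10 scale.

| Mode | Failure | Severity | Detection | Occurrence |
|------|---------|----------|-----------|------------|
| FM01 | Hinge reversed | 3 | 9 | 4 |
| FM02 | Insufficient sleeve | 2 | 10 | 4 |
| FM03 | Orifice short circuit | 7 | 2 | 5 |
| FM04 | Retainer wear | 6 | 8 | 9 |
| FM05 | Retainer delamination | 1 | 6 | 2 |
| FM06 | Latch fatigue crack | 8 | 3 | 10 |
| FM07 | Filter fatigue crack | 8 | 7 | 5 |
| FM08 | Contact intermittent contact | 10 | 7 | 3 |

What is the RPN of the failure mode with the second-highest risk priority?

RPN = Severity × Occurrence × Detection:
  FM01: 3 × 4 × 9 = 108
  FM02: 2 × 4 × 10 = 80
  FM03: 7 × 5 × 2 = 70
  FM04: 6 × 9 × 8 = 432
  FM05: 1 × 2 × 6 = 12
  FM06: 8 × 10 × 3 = 240
  FM07: 8 × 5 × 7 = 280
  FM08: 10 × 3 × 7 = 210
Sorted descending: 432, 280, 240, 210, 108, 80, 70, 12.
The second-highest RPN is 280 (FM07).

280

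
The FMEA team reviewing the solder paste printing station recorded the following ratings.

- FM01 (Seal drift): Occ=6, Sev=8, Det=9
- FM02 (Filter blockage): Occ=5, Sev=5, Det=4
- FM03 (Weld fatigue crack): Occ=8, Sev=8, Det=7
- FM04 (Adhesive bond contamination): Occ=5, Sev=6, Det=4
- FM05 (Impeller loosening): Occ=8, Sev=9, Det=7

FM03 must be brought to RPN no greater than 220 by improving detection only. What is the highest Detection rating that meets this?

3

FM03: S=8, O=8, D=7 → current RPN = 448.
Fixed product = 64. Need 64 × D ≤ 220, so D ≤ 220/64 = 3.44.
Maximum integer Detection rating = 3 (gives RPN 192; D=4 would give 256 > 220).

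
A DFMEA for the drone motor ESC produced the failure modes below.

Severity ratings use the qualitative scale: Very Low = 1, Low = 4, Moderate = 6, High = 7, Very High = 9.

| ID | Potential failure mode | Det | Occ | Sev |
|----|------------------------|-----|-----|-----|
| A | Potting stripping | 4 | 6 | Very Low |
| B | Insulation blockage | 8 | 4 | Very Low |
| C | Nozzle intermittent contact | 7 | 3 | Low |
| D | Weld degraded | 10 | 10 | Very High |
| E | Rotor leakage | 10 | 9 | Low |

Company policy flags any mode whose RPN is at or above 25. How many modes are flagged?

4

RPN = Severity × Occurrence × Detection:
  A: 1 × 6 × 4 = 24
  B: 1 × 4 × 8 = 32
  C: 4 × 3 × 7 = 84
  D: 9 × 10 × 10 = 900
  E: 4 × 9 × 10 = 360
Modes with RPN ≥ 25: B (32), C (84), D (900), E (360) → 4.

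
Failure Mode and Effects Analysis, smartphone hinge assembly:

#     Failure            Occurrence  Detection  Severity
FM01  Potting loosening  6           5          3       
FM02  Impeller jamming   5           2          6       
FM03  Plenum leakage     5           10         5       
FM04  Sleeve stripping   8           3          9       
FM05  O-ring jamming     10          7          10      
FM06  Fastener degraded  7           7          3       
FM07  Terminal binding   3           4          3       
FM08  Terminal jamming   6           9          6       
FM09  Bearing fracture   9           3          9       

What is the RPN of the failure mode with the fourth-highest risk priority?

RPN = Severity × Occurrence × Detection:
  FM01: 3 × 6 × 5 = 90
  FM02: 6 × 5 × 2 = 60
  FM03: 5 × 5 × 10 = 250
  FM04: 9 × 8 × 3 = 216
  FM05: 10 × 10 × 7 = 700
  FM06: 3 × 7 × 7 = 147
  FM07: 3 × 3 × 4 = 36
  FM08: 6 × 6 × 9 = 324
  FM09: 9 × 9 × 3 = 243
Sorted descending: 700, 324, 250, 243, 216, 147, 90, 60, 36.
The fourth-highest RPN is 243 (FM09).

243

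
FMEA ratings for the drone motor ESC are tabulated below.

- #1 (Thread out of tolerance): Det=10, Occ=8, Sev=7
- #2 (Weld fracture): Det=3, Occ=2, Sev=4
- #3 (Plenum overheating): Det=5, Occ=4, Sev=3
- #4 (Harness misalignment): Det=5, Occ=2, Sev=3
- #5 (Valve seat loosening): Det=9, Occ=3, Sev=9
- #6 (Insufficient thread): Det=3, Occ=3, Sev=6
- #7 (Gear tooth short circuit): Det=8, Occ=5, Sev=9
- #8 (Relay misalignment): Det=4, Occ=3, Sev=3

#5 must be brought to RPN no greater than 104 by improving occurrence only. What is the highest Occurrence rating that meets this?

1

#5: S=9, O=3, D=9 → current RPN = 243.
Fixed product = 81. Need 81 × O ≤ 104, so O ≤ 104/81 = 1.28.
Maximum integer Occurrence rating = 1 (gives RPN 81; O=2 would give 162 > 104).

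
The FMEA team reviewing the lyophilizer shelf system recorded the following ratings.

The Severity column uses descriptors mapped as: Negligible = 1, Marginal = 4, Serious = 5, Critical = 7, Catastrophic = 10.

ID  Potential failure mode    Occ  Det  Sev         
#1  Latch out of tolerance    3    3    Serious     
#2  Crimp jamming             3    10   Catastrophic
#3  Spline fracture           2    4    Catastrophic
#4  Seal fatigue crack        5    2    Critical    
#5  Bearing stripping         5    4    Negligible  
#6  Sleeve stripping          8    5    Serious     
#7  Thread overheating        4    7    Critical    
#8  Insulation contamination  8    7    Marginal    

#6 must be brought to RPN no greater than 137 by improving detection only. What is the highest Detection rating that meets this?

3

#6: S=5, O=8, D=5 → current RPN = 200.
Fixed product = 40. Need 40 × D ≤ 137, so D ≤ 137/40 = 3.42.
Maximum integer Detection rating = 3 (gives RPN 120; D=4 would give 160 > 137).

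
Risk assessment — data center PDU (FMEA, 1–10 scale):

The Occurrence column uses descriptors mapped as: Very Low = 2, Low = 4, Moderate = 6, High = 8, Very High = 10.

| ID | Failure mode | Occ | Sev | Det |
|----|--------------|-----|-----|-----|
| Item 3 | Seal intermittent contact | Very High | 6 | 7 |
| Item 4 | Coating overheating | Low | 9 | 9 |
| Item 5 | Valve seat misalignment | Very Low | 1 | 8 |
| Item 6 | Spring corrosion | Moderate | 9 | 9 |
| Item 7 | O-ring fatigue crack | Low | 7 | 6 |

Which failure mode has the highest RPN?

Item 6

RPN = Severity × Occurrence × Detection:
  Item 3: 6 × 10 × 7 = 420
  Item 4: 9 × 4 × 9 = 324
  Item 5: 1 × 2 × 8 = 16
  Item 6: 9 × 6 × 9 = 486
  Item 7: 7 × 4 × 6 = 168
Highest RPN is 486 → Item 6.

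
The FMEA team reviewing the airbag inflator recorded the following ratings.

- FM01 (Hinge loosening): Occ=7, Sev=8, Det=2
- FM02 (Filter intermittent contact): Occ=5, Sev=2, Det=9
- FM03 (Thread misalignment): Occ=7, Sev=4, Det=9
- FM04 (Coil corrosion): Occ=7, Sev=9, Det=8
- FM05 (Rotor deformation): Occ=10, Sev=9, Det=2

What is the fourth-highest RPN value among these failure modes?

RPN = Severity × Occurrence × Detection:
  FM01: 8 × 7 × 2 = 112
  FM02: 2 × 5 × 9 = 90
  FM03: 4 × 7 × 9 = 252
  FM04: 9 × 7 × 8 = 504
  FM05: 9 × 10 × 2 = 180
Sorted descending: 504, 252, 180, 112, 90.
The fourth-highest RPN is 112 (FM01).

112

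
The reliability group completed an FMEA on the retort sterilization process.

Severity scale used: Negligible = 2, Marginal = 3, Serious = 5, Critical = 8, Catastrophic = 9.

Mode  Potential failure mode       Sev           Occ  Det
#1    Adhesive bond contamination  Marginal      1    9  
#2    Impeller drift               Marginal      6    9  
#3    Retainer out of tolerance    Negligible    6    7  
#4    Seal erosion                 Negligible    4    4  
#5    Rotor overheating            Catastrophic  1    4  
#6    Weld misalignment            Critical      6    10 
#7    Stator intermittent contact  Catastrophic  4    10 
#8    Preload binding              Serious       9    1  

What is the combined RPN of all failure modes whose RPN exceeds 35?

1167

RPN = Severity × Occurrence × Detection:
  #1: 3 × 1 × 9 = 27
  #2: 3 × 6 × 9 = 162
  #3: 2 × 6 × 7 = 84
  #4: 2 × 4 × 4 = 32
  #5: 9 × 1 × 4 = 36
  #6: 8 × 6 × 10 = 480
  #7: 9 × 4 × 10 = 360
  #8: 5 × 9 × 1 = 45
RPN > 35: #2 (162), #3 (84), #5 (36), #6 (480), #7 (360), #8 (45).
Sum: 162 + 84 + 36 + 480 + 360 + 45 = 1167.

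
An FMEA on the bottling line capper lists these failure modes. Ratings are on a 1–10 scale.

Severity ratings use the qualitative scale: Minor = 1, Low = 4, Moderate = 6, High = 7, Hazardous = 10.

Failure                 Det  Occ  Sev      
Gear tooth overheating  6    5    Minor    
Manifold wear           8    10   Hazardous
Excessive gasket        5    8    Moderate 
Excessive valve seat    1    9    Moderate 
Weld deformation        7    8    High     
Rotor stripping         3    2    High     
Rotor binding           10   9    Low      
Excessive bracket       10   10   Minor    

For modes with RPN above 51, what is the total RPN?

1946

RPN = Severity × Occurrence × Detection:
  Gear tooth overheating: 1 × 5 × 6 = 30
  Manifold wear: 10 × 10 × 8 = 800
  Excessive gasket: 6 × 8 × 5 = 240
  Excessive valve seat: 6 × 9 × 1 = 54
  Weld deformation: 7 × 8 × 7 = 392
  Rotor stripping: 7 × 2 × 3 = 42
  Rotor binding: 4 × 9 × 10 = 360
  Excessive bracket: 1 × 10 × 10 = 100
RPN > 51: Manifold wear (800), Excessive gasket (240), Excessive valve seat (54), Weld deformation (392), Rotor binding (360), Excessive bracket (100).
Sum: 800 + 240 + 54 + 392 + 360 + 100 = 1946.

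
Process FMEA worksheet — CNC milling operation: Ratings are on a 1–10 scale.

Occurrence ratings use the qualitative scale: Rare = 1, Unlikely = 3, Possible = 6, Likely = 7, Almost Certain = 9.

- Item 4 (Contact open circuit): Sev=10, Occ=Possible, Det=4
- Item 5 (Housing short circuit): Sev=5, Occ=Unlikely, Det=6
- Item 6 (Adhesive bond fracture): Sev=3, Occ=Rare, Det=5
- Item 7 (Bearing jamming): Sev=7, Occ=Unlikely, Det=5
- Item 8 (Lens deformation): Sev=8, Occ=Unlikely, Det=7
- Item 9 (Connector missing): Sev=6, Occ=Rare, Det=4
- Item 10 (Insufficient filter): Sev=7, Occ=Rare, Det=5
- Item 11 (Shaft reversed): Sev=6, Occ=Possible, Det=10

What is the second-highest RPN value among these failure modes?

240

RPN = Severity × Occurrence × Detection:
  Item 4: 10 × 6 × 4 = 240
  Item 5: 5 × 3 × 6 = 90
  Item 6: 3 × 1 × 5 = 15
  Item 7: 7 × 3 × 5 = 105
  Item 8: 8 × 3 × 7 = 168
  Item 9: 6 × 1 × 4 = 24
  Item 10: 7 × 1 × 5 = 35
  Item 11: 6 × 6 × 10 = 360
Sorted descending: 360, 240, 168, 105, 90, 35, 24, 15.
The second-highest RPN is 240 (Item 4).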